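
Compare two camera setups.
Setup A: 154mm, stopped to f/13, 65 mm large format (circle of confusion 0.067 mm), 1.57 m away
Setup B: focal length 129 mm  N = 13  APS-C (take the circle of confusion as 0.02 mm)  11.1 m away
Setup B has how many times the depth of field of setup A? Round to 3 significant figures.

23.9

Setup A: H = 154²/(13×0.067) + 154 ≈ 27382.5 mm; DoF = Df − Dn = 1656.13 − 1492.39 ≈ 163.74 mm.
Setup B: H = 129²/(13×0.02) + 129 ≈ 64132.8 mm; DoF = Df − Dn = 13396.3 − 9475.7 ≈ 3920.6 mm.
Ratio = 3920.6 / 163.74 ≈ 23.9.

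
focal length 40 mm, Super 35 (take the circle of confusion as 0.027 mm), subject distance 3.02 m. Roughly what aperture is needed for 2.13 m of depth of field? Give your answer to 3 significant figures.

f/6.31

Write h = H − f = f²/(N·c). The thin-lens limits are Dn = s·h/(h + (s−f)) and Df = s·h/(h − (s−f)), so DoF = Df − Dn = 2·s·(s−f)·h / (h² − (s−f)²).
That is a quadratic in h: DoF·h² − 2·s·(s−f)·h − DoF·(s−f)² = 0 ⇒ h = (s−f)·(s + √(s² + DoF²)) / DoF = 2980 × (3020 + √(3020² + 2130²)) / 2130 = 2980 × (3020 + 3695.58) / 2130 ≈ 9395.5 mm.
Then N = f²/(c·h) = 40² / (0.027 × 9395.5) = 1600 / 253.68 ≈ 6.31.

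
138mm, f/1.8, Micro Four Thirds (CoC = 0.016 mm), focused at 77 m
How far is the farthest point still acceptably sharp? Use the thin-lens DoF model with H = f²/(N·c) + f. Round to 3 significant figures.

Hyperfocal distance H = f²/(N·c) + f = 138²/(1.8 × 0.016) + 138 = 19044/0.0288 + 138 ≈ 661388.0 mm ≈ 661.4 m.
Far limit Df = s·(H − f)/(H − s) = 77000 × (661388.0 − 138) / (661388.0 − 77000) = 77000 × 661250.0 / 584388.0 ≈ 87127 mm ≈ 87.1 m.

87.1 m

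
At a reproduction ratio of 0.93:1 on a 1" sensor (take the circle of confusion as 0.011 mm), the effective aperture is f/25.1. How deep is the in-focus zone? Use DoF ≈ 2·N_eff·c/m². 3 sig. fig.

0.638 mm

At magnification m, DoF ≈ 2·N_eff·c/m² = 2 × 25.1 × 0.011 / 0.93² = 0.5522 / 0.8649 ≈ 0.638 mm.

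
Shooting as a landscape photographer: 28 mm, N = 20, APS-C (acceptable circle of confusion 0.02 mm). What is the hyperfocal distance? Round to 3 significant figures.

Hyperfocal distance H = f²/(N·c) + f = 28²/(20 × 0.02) + 28 = 784/0.4 + 28 ≈ 1988.0 mm ≈ 1.99 m.

1.99 m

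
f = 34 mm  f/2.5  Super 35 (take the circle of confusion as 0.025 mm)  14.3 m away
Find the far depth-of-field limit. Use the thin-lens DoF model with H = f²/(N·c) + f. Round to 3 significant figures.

Hyperfocal distance H = f²/(N·c) + f = 34²/(2.5 × 0.025) + 34 = 1156/0.0625 + 34 ≈ 18530.0 mm ≈ 18.53 m.
Far limit Df = s·(H − f)/(H − s) = 14300 × (18530.0 − 34) / (18530.0 − 14300) = 14300 × 18496.0 / 4230.0 ≈ 62528 mm ≈ 62.5 m.

62.5 m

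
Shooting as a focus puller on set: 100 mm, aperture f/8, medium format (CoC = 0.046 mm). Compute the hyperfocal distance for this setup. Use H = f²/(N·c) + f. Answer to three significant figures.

27.3 m

Hyperfocal distance H = f²/(N·c) + f = 100²/(8 × 0.046) + 100 = 10000/0.368 + 100 ≈ 27273.9 mm ≈ 27.3 m.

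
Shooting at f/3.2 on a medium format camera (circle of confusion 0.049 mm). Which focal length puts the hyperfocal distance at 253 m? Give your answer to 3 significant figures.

199 mm

From H = f²/(N·c) + f, with f ≪ H: f ≈ √(H·N·c) = √(253000 × 3.2 × 0.049) = √39670 ≈ 199.2 mm.
The +f correction barely moves this — solving exactly, f² + N·c·f − N·c·H = 0 ⇒ f = (−N·c + √((N·c)² + 4·N·c·H))/2 = (−0.1568 + √158682)/2 ≈ 199.10 mm, so f ≈ 199 mm.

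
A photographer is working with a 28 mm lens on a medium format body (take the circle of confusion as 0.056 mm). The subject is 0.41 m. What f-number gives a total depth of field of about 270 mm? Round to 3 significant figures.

f/11

Write h = H − f = f²/(N·c). The thin-lens limits are Dn = s·h/(h + (s−f)) and Df = s·h/(h − (s−f)), so DoF = Df − Dn = 2·s·(s−f)·h / (h² − (s−f)²).
That is a quadratic in h: DoF·h² − 2·s·(s−f)·h − DoF·(s−f)² = 0 ⇒ h = (s−f)·(s + √(s² + DoF²)) / DoF = 382 × (410 + √(410² + 270²)) / 270 = 382 × (410 + 490.918) / 270 ≈ 1274.6 mm.
Then N = f²/(c·h) = 28² / (0.056 × 1274.6) = 784 / 71.379 ≈ 11.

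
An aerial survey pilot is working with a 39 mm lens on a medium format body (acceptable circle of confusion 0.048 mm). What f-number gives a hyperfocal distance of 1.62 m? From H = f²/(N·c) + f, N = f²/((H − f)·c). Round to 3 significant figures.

f/20

Rearrange H = f²/(N·c) + f for N: N = f² / ((H − f)·c).
N = 39² / ((1620 − 39) × 0.048) = 1521 / 75.89 ≈ 20.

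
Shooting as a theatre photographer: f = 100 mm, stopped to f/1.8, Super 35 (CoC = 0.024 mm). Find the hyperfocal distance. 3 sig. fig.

232 m

Hyperfocal distance H = f²/(N·c) + f = 100²/(1.8 × 0.024) + 100 = 10000/0.0432 + 100 ≈ 231581.5 mm ≈ 232 m.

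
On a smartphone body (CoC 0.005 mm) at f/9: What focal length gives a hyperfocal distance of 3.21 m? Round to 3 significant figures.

From H = f²/(N·c) + f, with f ≪ H: f ≈ √(H·N·c) = √(3210 × 9 × 0.005) = √144.45 ≈ 12.02 mm.
The +f correction barely moves this — solving exactly, f² + N·c·f − N·c·H = 0 ⇒ f = (−N·c + √((N·c)² + 4·N·c·H))/2 = (−0.045 + √577.80)/2 ≈ 11.996 mm, so f ≈ 12.0 mm.

12.0 mm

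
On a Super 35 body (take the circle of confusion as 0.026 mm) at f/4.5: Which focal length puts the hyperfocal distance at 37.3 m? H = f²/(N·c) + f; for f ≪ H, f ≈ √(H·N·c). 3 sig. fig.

From H = f²/(N·c) + f, with f ≪ H: f ≈ √(H·N·c) = √(37300 × 4.5 × 0.026) = √4364.1 ≈ 66.06 mm.
Exact: f² + N·c·f − N·c·H = 0 ⇒ f = (−N·c + √((N·c)² + 4·N·c·H))/2 = (−0.117 + √17456)/2 ≈ 66.003 mm ≈ 66.0 mm.

66.0 mm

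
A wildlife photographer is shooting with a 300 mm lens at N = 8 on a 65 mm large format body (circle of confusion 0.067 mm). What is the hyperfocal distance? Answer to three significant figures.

Hyperfocal distance H = f²/(N·c) + f = 300²/(8 × 0.067) + 300 = 90000/0.536 + 300 ≈ 168210.4 mm ≈ 168 m.

168 m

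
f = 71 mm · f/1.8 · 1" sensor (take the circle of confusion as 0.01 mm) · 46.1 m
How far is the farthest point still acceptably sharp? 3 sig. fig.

55.2 m

Hyperfocal distance H = f²/(N·c) + f = 71²/(1.8 × 0.01) + 71 = 5041/0.018 + 71 ≈ 280126.6 mm ≈ 280.1 m.
Far limit Df = s·(H − f)/(H − s) = 46100 × (280126.6 − 71) / (280126.6 − 46100) = 46100 × 280055.6 / 234026.6 ≈ 55167 mm ≈ 55.2 m.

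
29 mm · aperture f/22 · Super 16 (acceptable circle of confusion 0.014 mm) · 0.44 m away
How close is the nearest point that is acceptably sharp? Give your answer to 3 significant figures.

Hyperfocal distance H = f²/(N·c) + f = 29²/(22 × 0.014) + 29 = 841/0.308 + 29 ≈ 2759.5 mm ≈ 2.760 m.
Near limit Dn = s·(H − f)/(H + s − 2f) = 440 × (2759.5 − 29) / (2759.5 + 440 − 2 × 29) = 440 × 2730.5 / 3141.5 ≈ 382.44 mm.

382 mm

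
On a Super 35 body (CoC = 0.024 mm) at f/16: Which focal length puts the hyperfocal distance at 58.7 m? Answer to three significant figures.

150 mm

From H = f²/(N·c) + f, with f ≪ H: f ≈ √(H·N·c) = √(58700 × 16 × 0.024) = √22541 ≈ 150.1 mm.
The +f correction barely moves this — solving exactly, f² + N·c·f − N·c·H = 0 ⇒ f = (−N·c + √((N·c)² + 4·N·c·H))/2 = (−0.384 + √90163)/2 ≈ 149.94 mm, so f ≈ 150 mm.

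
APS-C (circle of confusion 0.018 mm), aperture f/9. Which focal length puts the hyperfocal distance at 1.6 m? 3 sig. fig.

From H = f²/(N·c) + f, with f ≪ H: f ≈ √(H·N·c) = √(1600 × 9 × 0.018) = √259.20 ≈ 16.10 mm.
Exact: f² + N·c·f − N·c·H = 0 ⇒ f = (−N·c + √((N·c)² + 4·N·c·H))/2 = (−0.162 + √1036.8)/2 ≈ 16.019 mm ≈ 16.0 mm.

16.0 mm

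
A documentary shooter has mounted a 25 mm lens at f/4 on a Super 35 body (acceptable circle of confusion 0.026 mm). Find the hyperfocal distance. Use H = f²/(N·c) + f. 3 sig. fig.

6.03 m

Hyperfocal distance H = f²/(N·c) + f = 25²/(4 × 0.026) + 25 = 625/0.104 + 25 ≈ 6034.6 mm ≈ 6.03 m.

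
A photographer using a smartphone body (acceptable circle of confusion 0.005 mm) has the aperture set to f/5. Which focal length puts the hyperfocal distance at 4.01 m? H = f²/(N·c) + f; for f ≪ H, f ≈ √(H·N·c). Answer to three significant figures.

10.0 mm

From H = f²/(N·c) + f, with f ≪ H: f ≈ √(H·N·c) = √(4010 × 5 × 0.005) = √100.25 ≈ 10.01 mm.
The +f correction barely moves this — solving exactly, f² + N·c·f − N·c·H = 0 ⇒ f = (−N·c + √((N·c)² + 4·N·c·H))/2 = (−0.025 + √401.00)/2 ≈ 10.000 mm, so f ≈ 10.0 mm.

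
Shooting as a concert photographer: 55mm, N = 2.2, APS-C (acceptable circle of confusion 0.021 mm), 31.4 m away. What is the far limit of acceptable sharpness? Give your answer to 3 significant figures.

Hyperfocal distance H = f²/(N·c) + f = 55²/(2.2 × 0.021) + 55 = 3025/0.0462 + 55 ≈ 65531.2 mm ≈ 65.53 m.
Far limit Df = s·(H − f)/(H − s) = 31400 × (65531.2 − 55) / (65531.2 − 31400) = 31400 × 65476.2 / 34131.2 ≈ 60237 mm ≈ 60.2 m.

60.2 m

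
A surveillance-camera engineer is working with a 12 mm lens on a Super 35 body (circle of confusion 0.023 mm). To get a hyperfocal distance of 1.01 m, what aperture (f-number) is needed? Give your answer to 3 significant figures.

Rearrange H = f²/(N·c) + f for N: N = f² / ((H − f)·c).
N = 12² / ((1010 − 12) × 0.023) = 144 / 22.95 ≈ 6.27.

f/6.27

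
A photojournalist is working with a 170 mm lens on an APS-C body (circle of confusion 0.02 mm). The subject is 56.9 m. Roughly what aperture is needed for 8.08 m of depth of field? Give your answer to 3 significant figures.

Write h = H − f = f²/(N·c). The thin-lens limits are Dn = s·h/(h + (s−f)) and Df = s·h/(h − (s−f)), so DoF = Df − Dn = 2·s·(s−f)·h / (h² − (s−f)²).
That is a quadratic in h: DoF·h² − 2·s·(s−f)·h − DoF·(s−f)² = 0 ⇒ h = (s−f)·(s + √(s² + DoF²)) / DoF = 56730 × (56900 + √(56900² + 8080²)) / 8080 = 56730 × (56900 + 57470.8) / 8080 ≈ 803002 mm.
Then N = f²/(c·h) = 170² / (0.02 × 803002) = 28900 / 16060 ≈ 1.80.

f/1.80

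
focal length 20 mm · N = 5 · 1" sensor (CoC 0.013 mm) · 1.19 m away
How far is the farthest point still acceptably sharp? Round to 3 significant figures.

Hyperfocal distance H = f²/(N·c) + f = 20²/(5 × 0.013) + 20 = 400/0.065 + 20 ≈ 6173.8 mm ≈ 6.174 m.
Far limit Df = s·(H − f)/(H − s) = 1190 × (6173.8 − 20) / (6173.8 − 1190) = 1190 × 6153.8 / 4983.8 ≈ 1469.4 mm ≈ 1.47 m.

1.47 m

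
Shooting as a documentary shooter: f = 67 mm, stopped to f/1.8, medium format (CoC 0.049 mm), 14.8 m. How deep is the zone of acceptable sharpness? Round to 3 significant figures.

Hyperfocal distance H = f²/(N·c) + f = 67²/(1.8 × 0.049) + 67 = 4489/0.0882 + 67 ≈ 50962.7 mm ≈ 50.96 m.
Near limit Dn = s·(H − f)/(H + s − 2f) = 14800 × (50962.7 − 67) / (50962.7 + 14800 − 2 × 67) = 14800 × 50895.7 / 65628.7 ≈ 11477.5 mm.
Far limit Df = s·(H − f)/(H − s) = 14800 × (50962.7 − 67) / (50962.7 − 14800) = 14800 × 50895.7 / 36162.7 ≈ 20829.7 mm.
Depth of field = Df − Dn = 20829.7 − 11477.5 ≈ 9352.2 mm ≈ 9.35 m.

9.35 m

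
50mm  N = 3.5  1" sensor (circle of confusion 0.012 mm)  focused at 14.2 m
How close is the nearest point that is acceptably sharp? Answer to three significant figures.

11.5 m

Hyperfocal distance H = f²/(N·c) + f = 50²/(3.5 × 0.012) + 50 = 2500/0.042 + 50 ≈ 59573.8 mm ≈ 59.57 m.
Near limit Dn = s·(H − f)/(H + s − 2f) = 14200 × (59573.8 − 50) / (59573.8 + 14200 − 2 × 50) = 14200 × 59523.8 / 73673.8 ≈ 11473 mm ≈ 11.5 m.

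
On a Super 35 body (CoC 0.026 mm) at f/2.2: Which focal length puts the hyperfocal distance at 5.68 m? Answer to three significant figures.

From H = f²/(N·c) + f, with f ≪ H: f ≈ √(H·N·c) = √(5680 × 2.2 × 0.026) = √324.90 ≈ 18.02 mm.
The +f correction barely moves this — solving exactly, f² + N·c·f − N·c·H = 0 ⇒ f = (−N·c + √((N·c)² + 4·N·c·H))/2 = (−0.0572 + √1299.6)/2 ≈ 17.996 mm, so f ≈ 18.0 mm.

18.0 mm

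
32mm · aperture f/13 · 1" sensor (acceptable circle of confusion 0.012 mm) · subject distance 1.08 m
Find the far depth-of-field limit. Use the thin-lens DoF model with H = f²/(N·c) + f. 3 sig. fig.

1.29 m

Hyperfocal distance H = f²/(N·c) + f = 32²/(13 × 0.012) + 32 = 1024/0.156 + 32 ≈ 6596.1 mm ≈ 6.596 m.
Far limit Df = s·(H − f)/(H − s) = 1080 × (6596.1 − 32) / (6596.1 − 1080) = 1080 × 6564.1 / 5516.1 ≈ 1285.2 mm ≈ 1.29 m.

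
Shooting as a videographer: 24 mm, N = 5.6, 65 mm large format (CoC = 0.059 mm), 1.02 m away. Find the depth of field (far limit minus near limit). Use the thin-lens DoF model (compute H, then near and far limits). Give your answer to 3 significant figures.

1.73 m

Hyperfocal distance H = f²/(N·c) + f = 24²/(5.6 × 0.059) + 24 = 576/0.3304 + 24 ≈ 1767.3 mm ≈ 1.767 m.
Near limit Dn = s·(H − f)/(H + s − 2f) = 1020 × (1767.3 − 24) / (1767.3 + 1020 − 2 × 24) = 1020 × 1743.3 / 2739.3 ≈ 649.1 mm.
Far limit Df = s·(H − f)/(H − s) = 1020 × (1767.3 − 24) / (1767.3 − 1020) = 1020 × 1743.3 / 747.3 ≈ 2379.4 mm.
Depth of field = Df − Dn = 2379.4 − 649.1 ≈ 1730.3 mm ≈ 1.73 m.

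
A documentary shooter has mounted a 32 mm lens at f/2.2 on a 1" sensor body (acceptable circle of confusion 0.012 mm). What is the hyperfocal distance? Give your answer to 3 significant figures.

38.8 m

Hyperfocal distance H = f²/(N·c) + f = 32²/(2.2 × 0.012) + 32 = 1024/0.0264 + 32 ≈ 38819.9 mm ≈ 38.8 m.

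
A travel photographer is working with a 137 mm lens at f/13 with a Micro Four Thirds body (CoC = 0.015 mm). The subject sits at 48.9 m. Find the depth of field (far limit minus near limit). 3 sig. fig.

Hyperfocal distance H = f²/(N·c) + f = 137²/(13 × 0.015) + 137 = 18769/0.195 + 137 ≈ 96388.3 mm ≈ 96.39 m.
Near limit Dn = s·(H − f)/(H + s − 2f) = 48900 × (96388.3 − 137) / (96388.3 + 48900 − 2 × 137) = 48900 × 96251.3 / 145014.3 ≈ 32457 mm.
Far limit Df = s·(H − f)/(H − s) = 48900 × (96388.3 − 137) / (96388.3 − 48900) = 48900 × 96251.3 / 47488.3 ≈ 99113 mm.
Depth of field = Df − Dn = 99113 − 32457 ≈ 66656 mm ≈ 66.7 m.

66.7 m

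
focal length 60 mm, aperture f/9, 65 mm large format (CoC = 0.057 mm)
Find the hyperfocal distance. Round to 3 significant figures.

Hyperfocal distance H = f²/(N·c) + f = 60²/(9 × 0.057) + 60 = 3600/0.513 + 60 ≈ 7077.5 mm ≈ 7.08 m.

7.08 m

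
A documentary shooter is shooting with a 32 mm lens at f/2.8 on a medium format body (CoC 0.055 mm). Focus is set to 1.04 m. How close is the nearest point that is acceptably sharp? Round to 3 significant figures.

Hyperfocal distance H = f²/(N·c) + f = 32²/(2.8 × 0.055) + 32 = 1024/0.154 + 32 ≈ 6681.4 mm ≈ 6.681 m.
Near limit Dn = s·(H − f)/(H + s − 2f) = 1040 × (6681.4 − 32) / (6681.4 + 1040 − 2 × 32) = 1040 × 6649.4 / 7657.4 ≈ 903.10 mm ≈ 0.903 m.

0.903 m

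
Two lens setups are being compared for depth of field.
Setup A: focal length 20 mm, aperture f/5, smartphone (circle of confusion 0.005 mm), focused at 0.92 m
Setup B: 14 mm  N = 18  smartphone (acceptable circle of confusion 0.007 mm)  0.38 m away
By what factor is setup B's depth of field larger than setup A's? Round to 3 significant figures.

Setup A: H = 20²/(5×0.005) + 20 ≈ 16020.0 mm; DoF = Df − Dn = 974.83 − 871.01 ≈ 103.82 mm.
Setup B: H = 14²/(18×0.007) + 14 ≈ 1569.6 mm; DoF = Df − Dn = 496.92 − 307.62 ≈ 189.30 mm.
Ratio = 189.30 / 103.82 ≈ 1.82.

1.82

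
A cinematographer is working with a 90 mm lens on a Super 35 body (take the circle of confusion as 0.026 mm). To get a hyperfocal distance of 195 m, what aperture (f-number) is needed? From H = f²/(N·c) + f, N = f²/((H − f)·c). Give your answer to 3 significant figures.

f/1.60

Rearrange H = f²/(N·c) + f for N: N = f² / ((H − f)·c).
N = 90² / ((195000 − 90) × 0.026) = 8100 / 5068 ≈ 1.60.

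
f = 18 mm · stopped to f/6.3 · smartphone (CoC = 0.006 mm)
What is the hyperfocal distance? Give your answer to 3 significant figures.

8.59 m

Hyperfocal distance H = f²/(N·c) + f = 18²/(6.3 × 0.006) + 18 = 324/0.0378 + 18 ≈ 8589.4 mm ≈ 8.59 m.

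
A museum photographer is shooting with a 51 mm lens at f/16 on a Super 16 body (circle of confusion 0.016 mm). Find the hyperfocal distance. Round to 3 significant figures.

Hyperfocal distance H = f²/(N·c) + f = 51²/(16 × 0.016) + 51 = 2601/0.256 + 51 ≈ 10211.2 mm ≈ 10.2 m.

10.2 m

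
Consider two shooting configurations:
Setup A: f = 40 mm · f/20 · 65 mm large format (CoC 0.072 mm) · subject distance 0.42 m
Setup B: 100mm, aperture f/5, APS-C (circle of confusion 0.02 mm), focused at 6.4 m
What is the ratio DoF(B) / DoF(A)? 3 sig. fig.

Setup A: H = 40²/(20×0.072) + 40 ≈ 1151.1 mm; DoF = Df − Dn = 638.30 − 312.97 ≈ 325.33 mm.
Setup B: H = 100²/(5×0.02) + 100 ≈ 100100.0 mm; DoF = Df − Dn = 6830.31 − 6020.70 ≈ 809.61 mm.
Ratio = 809.61 / 325.33 ≈ 2.49.

2.49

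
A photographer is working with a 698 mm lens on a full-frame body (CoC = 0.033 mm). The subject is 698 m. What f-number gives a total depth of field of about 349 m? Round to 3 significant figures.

f/5

Write h = H − f = f²/(N·c). The thin-lens limits are Dn = s·h/(h + (s−f)) and Df = s·h/(h − (s−f)), so DoF = Df − Dn = 2·s·(s−f)·h / (h² − (s−f)²).
That is a quadratic in h: DoF·h² − 2·s·(s−f)·h − DoF·(s−f)² = 0 ⇒ h = (s−f)·(s + √(s² + DoF²)) / DoF = 697302 × (698000 + √(698000² + 349000²)) / 349000 = 697302 × (698000 + 780388) / 349000 ≈ 2953819 mm.
Then N = f²/(c·h) = 698² / (0.033 × 2953819) = 487204 / 97476 ≈ 5.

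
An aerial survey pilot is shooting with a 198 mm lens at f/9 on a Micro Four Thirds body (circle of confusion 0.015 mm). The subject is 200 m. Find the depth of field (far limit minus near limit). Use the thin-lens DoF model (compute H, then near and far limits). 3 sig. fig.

523 m

Hyperfocal distance H = f²/(N·c) + f = 198²/(9 × 0.015) + 198 = 39204/0.135 + 198 ≈ 290598.0 mm ≈ 290.6 m.
Near limit Dn = s·(H − f)/(H + s − 2f) = 200000 × (290598.0 − 198) / (290598.0 + 200000 − 2 × 198) = 200000 × 290400.0 / 490202.0 ≈ 118482 mm.
Far limit Df = s·(H − f)/(H − s) = 200000 × (290598.0 − 198) / (290598.0 − 200000) = 200000 × 290400.0 / 90598.0 ≈ 641074 mm.
Depth of field = Df − Dn = 641074 − 118482 ≈ 522592 mm ≈ 523 m.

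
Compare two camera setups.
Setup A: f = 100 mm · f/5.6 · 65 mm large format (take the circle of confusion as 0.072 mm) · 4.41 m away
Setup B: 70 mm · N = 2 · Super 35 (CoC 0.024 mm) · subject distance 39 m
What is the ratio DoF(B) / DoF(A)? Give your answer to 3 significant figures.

Setup A: H = 100²/(5.6×0.072) + 100 ≈ 24901.6 mm; DoF = Df − Dn = 5337.6 − 3757.1 ≈ 1580.5 mm.
Setup B: H = 70²/(2×0.024) + 70 ≈ 102153.3 mm; DoF = Df − Dn = 63041 − 28233 ≈ 34808 mm.
Ratio = 34808 / 1580.5 ≈ 22.0.

22.0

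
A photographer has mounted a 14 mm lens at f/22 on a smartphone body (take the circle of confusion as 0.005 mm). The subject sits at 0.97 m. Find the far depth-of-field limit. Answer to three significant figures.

Hyperfocal distance H = f²/(N·c) + f = 14²/(22 × 0.005) + 14 = 196/0.11 + 14 ≈ 1795.8 mm ≈ 1.796 m.
Far limit Df = s·(H − f)/(H − s) = 970 × (1795.8 − 14) / (1795.8 − 970) = 970 × 1781.8 / 825.8 ≈ 2092.9 mm ≈ 2.09 m.

2.09 m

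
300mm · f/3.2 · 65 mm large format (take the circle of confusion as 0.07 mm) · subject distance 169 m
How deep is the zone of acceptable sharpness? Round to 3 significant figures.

Hyperfocal distance H = f²/(N·c) + f = 300²/(3.2 × 0.07) + 300 = 90000/0.224 + 300 ≈ 402085.7 mm ≈ 402.1 m.
Near limit Dn = s·(H − f)/(H + s − 2f) = 169000 × (402085.7 − 300) / (402085.7 + 169000 − 2 × 300) = 169000 × 401785.7 / 570485.7 ≈ 119025 mm.
Far limit Df = s·(H − f)/(H − s) = 169000 × (402085.7 − 300) / (402085.7 − 169000) = 169000 × 401785.7 / 233085.7 ≈ 291317 mm.
Depth of field = Df − Dn = 291317 − 119025 ≈ 172292 mm ≈ 172 m.

172 m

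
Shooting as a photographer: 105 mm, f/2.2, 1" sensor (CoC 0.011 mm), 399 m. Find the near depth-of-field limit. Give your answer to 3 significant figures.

213 m

Hyperfocal distance H = f²/(N·c) + f = 105²/(2.2 × 0.011) + 105 = 11025/0.0242 + 105 ≈ 455683.5 mm ≈ 455.7 m.
Near limit Dn = s·(H − f)/(H + s − 2f) = 399000 × (455683.5 − 105) / (455683.5 + 399000 − 2 × 105) = 399000 × 455578.5 / 854473.5 ≈ 212734 mm ≈ 213 m.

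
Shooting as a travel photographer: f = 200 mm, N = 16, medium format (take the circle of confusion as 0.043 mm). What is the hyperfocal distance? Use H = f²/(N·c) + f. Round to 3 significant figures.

Hyperfocal distance H = f²/(N·c) + f = 200²/(16 × 0.043) + 200 = 40000/0.688 + 200 ≈ 58339.5 mm ≈ 58.3 m.

58.3 m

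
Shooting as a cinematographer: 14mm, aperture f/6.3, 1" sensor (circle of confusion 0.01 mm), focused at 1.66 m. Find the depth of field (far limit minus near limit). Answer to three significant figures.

Hyperfocal distance H = f²/(N·c) + f = 14²/(6.3 × 0.01) + 14 = 196/0.063 + 14 ≈ 3125.1 mm ≈ 3.125 m.
Near limit Dn = s·(H − f)/(H + s − 2f) = 1660 × (3125.1 − 14) / (3125.1 + 1660 − 2 × 14) = 1660 × 3111.1 / 4757.1 ≈ 1085.6 mm.
Far limit Df = s·(H − f)/(H − s) = 1660 × (3125.1 − 14) / (3125.1 − 1660) = 1660 × 3111.1 / 1465.1 ≈ 3525.0 mm.
Depth of field = Df − Dn = 3525.0 − 1085.6 ≈ 2439.4 mm ≈ 2.44 m.

2.44 m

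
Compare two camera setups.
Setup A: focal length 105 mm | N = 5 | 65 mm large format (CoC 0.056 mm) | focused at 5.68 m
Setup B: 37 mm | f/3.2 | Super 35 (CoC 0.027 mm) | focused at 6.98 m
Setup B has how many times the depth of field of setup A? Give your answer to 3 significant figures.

Setup A: H = 105²/(5×0.056) + 105 ≈ 39480.0 mm; DoF = Df − Dn = 6616.9 − 4975.5 ≈ 1641.4 mm.
Setup B: H = 37²/(3.2×0.027) + 37 ≈ 15881.9 mm; DoF = Df − Dn = 12424.0 − 4853.3 ≈ 7570.7 mm.
Ratio = 7570.7 / 1641.4 ≈ 4.61.

4.61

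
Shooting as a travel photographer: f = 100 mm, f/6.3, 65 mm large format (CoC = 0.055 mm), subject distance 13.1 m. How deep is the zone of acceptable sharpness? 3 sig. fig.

Hyperfocal distance H = f²/(N·c) + f = 100²/(6.3 × 0.055) + 100 = 10000/0.3465 + 100 ≈ 28960.0 mm ≈ 28.96 m.
Near limit Dn = s·(H − f)/(H + s − 2f) = 13100 × (28960.0 − 100) / (28960.0 + 13100 − 2 × 100) = 13100 × 28860.0 / 41860.0 ≈ 9032 mm.
Far limit Df = s·(H − f)/(H − s) = 13100 × (28960.0 − 100) / (28960.0 − 13100) = 13100 × 28860.0 / 15860.0 ≈ 23838 mm.
Depth of field = Df − Dn = 23838 − 9032 ≈ 14806 mm ≈ 14.8 m.

14.8 m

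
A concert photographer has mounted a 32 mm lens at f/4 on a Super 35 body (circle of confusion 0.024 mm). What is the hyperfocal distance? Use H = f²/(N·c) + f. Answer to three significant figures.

Hyperfocal distance H = f²/(N·c) + f = 32²/(4 × 0.024) + 32 = 1024/0.096 + 32 ≈ 10698.7 mm ≈ 10.7 m.

10.7 m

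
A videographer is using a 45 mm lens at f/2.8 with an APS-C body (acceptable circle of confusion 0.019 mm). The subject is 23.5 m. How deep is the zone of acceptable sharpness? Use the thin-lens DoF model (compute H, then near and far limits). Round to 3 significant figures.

Hyperfocal distance H = f²/(N·c) + f = 45²/(2.8 × 0.019) + 45 = 2025/0.0532 + 45 ≈ 38108.9 mm ≈ 38.11 m.
Near limit Dn = s·(H − f)/(H + s − 2f) = 23500 × (38108.9 − 45) / (38108.9 + 23500 − 2 × 45) = 23500 × 38063.9 / 61518.9 ≈ 14540 mm.
Far limit Df = s·(H − f)/(H − s) = 23500 × (38108.9 − 45) / (38108.9 − 23500) = 23500 × 38063.9 / 14608.9 ≈ 61230 mm.
Depth of field = Df − Dn = 61230 − 14540 ≈ 46690 mm ≈ 46.7 m.

46.7 m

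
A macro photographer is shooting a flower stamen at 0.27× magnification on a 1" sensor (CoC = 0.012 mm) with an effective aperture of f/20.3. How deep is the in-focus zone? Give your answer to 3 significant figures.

At magnification m, DoF ≈ 2·N_eff·c/m² = 2 × 20.3 × 0.012 / 0.27² = 0.4872 / 0.0729 ≈ 6.68 mm.

6.68 mm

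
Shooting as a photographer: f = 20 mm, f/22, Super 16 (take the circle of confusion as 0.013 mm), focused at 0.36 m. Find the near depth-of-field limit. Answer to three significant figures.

290 mm

Hyperfocal distance H = f²/(N·c) + f = 20²/(22 × 0.013) + 20 = 400/0.286 + 20 ≈ 1418.6 mm ≈ 1.419 m.
Near limit Dn = s·(H − f)/(H + s − 2f) = 360 × (1418.6 − 20) / (1418.6 + 360 − 2 × 20) = 360 × 1398.6 / 1738.6 ≈ 289.60 mm.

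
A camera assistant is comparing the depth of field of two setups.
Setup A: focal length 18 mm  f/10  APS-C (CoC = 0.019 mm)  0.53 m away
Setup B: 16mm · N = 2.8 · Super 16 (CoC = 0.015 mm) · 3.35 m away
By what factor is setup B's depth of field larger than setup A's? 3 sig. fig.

14.9

Setup A: H = 18²/(10×0.019) + 18 ≈ 1723.3 mm; DoF = Df − Dn = 757.41 − 407.61 ≈ 349.80 mm.
Setup B: H = 16²/(2.8×0.015) + 16 ≈ 6111.2 mm; DoF = Df − Dn = 7394.9 − 2165.5 ≈ 5229.4 mm.
Ratio = 5229.4 / 349.80 ≈ 14.9.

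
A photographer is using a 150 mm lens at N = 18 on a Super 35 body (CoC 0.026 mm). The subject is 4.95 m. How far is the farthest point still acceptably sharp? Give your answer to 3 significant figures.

5.50 m

Hyperfocal distance H = f²/(N·c) + f = 150²/(18 × 0.026) + 150 = 22500/0.468 + 150 ≈ 48226.9 mm ≈ 48.23 m.
Far limit Df = s·(H − f)/(H − s) = 4950 × (48226.9 − 150) / (48226.9 − 4950) = 4950 × 48076.9 / 43276.9 ≈ 5499.0 mm ≈ 5.50 m.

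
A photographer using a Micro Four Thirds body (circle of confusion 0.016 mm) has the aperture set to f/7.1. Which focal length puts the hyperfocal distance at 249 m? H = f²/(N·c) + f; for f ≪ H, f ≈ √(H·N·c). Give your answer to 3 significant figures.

168 mm

From H = f²/(N·c) + f, with f ≪ H: f ≈ √(H·N·c) = √(249000 × 7.1 × 0.016) = √28286 ≈ 168.2 mm.
The +f correction barely moves this — solving exactly, f² + N·c·f − N·c·H = 0 ⇒ f = (−N·c + √((N·c)² + 4·N·c·H))/2 = (−0.1136 + √113146)/2 ≈ 168.13 mm, so f ≈ 168 mm.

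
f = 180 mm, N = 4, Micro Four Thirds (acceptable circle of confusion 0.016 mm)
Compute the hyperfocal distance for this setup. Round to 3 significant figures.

Hyperfocal distance H = f²/(N·c) + f = 180²/(4 × 0.016) + 180 = 32400/0.064 + 180 ≈ 506430.0 mm ≈ 506 m.

506 m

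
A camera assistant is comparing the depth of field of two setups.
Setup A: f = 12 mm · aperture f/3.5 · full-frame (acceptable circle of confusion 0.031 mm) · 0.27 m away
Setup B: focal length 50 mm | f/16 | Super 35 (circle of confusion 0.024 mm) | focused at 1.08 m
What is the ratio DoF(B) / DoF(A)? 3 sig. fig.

Setup A: H = 12²/(3.5×0.031) + 12 ≈ 1339.2 mm; DoF = Df − Dn = 335.15 − 226.06 ≈ 109.09 mm.
Setup B: H = 50²/(16×0.024) + 50 ≈ 6560.4 mm; DoF = Df − Dn = 1282.98 − 932.47 ≈ 350.51 mm.
Ratio = 350.51 / 109.09 ≈ 3.21.

3.21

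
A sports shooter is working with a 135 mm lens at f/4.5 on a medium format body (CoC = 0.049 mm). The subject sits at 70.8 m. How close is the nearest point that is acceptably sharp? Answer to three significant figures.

Hyperfocal distance H = f²/(N·c) + f = 135²/(4.5 × 0.049) + 135 = 18225/0.2205 + 135 ≈ 82788.1 mm ≈ 82.79 m.
Near limit Dn = s·(H − f)/(H + s − 2f) = 70800 × (82788.1 − 135) / (82788.1 + 70800 − 2 × 135) = 70800 × 82653.1 / 153318.1 ≈ 38168 mm ≈ 38.2 m.

38.2 m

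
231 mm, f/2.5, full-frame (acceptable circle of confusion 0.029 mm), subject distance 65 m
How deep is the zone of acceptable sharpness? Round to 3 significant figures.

11.5 m

Hyperfocal distance H = f²/(N·c) + f = 231²/(2.5 × 0.029) + 231 = 53361/0.0725 + 231 ≈ 736244.8 mm ≈ 736.2 m.
Near limit Dn = s·(H − f)/(H + s − 2f) = 65000 × (736244.8 − 231) / (736244.8 + 65000 − 2 × 231) = 65000 × 736013.8 / 800782.8 ≈ 59743 mm.
Far limit Df = s·(H − f)/(H − s) = 65000 × (736244.8 − 231) / (736244.8 − 65000) = 65000 × 736013.8 / 671244.8 ≈ 71272 mm.
Depth of field = Df − Dn = 71272 − 59743 ≈ 11529 mm ≈ 11.5 m.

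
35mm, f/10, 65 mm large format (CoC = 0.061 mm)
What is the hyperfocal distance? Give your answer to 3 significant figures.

Hyperfocal distance H = f²/(N·c) + f = 35²/(10 × 0.061) + 35 = 1225/0.61 + 35 ≈ 2043.2 mm ≈ 2.04 m.

2.04 m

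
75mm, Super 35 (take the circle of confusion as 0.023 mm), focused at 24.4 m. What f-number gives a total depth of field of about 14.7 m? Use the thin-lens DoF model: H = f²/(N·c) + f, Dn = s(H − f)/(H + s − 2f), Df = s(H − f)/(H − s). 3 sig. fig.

f/2.79

Write h = H − f = f²/(N·c). The thin-lens limits are Dn = s·h/(h + (s−f)) and Df = s·h/(h − (s−f)), so DoF = Df − Dn = 2·s·(s−f)·h / (h² − (s−f)²).
That is a quadratic in h: DoF·h² − 2·s·(s−f)·h − DoF·(s−f)² = 0 ⇒ h = (s−f)·(s + √(s² + DoF²)) / DoF = 24325 × (24400 + √(24400² + 14700²)) / 14700 = 24325 × (24400 + 28486.0) / 14700 ≈ 87514 mm.
Then N = f²/(c·h) = 75² / (0.023 × 87514) = 5625 / 2012.8 ≈ 2.79.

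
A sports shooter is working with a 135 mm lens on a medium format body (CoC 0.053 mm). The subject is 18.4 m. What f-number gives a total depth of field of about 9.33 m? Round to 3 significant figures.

f/4.50

Write h = H − f = f²/(N·c). The thin-lens limits are Dn = s·h/(h + (s−f)) and Df = s·h/(h − (s−f)), so DoF = Df − Dn = 2·s·(s−f)·h / (h² − (s−f)²).
That is a quadratic in h: DoF·h² − 2·s·(s−f)·h − DoF·(s−f)² = 0 ⇒ h = (s−f)·(s + √(s² + DoF²)) / DoF = 18265 × (18400 + √(18400² + 9330²)) / 9330 = 18265 × (18400 + 20630.3) / 9330 ≈ 76408 mm.
Then N = f²/(c·h) = 135² / (0.053 × 76408) = 18225 / 4049.6 ≈ 4.50.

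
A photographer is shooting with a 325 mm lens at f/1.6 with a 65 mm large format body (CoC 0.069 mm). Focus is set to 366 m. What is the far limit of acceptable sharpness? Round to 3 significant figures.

592 m

Hyperfocal distance H = f²/(N·c) + f = 325²/(1.6 × 0.069) + 325 = 105625/0.1104 + 325 ≈ 957073.2 mm ≈ 957.1 m.
Far limit Df = s·(H − f)/(H − s) = 366000 × (957073.2 − 325) / (957073.2 − 366000) = 366000 × 956748.2 / 591073.2 ≈ 592431 mm ≈ 592 m.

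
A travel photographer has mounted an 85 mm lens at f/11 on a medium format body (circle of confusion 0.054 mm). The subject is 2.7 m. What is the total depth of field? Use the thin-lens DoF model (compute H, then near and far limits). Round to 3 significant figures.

Hyperfocal distance H = f²/(N·c) + f = 85²/(11 × 0.054) + 85 = 7225/0.594 + 85 ≈ 12248.3 mm ≈ 12.25 m.
Near limit Dn = s·(H − f)/(H + s − 2f) = 2700 × (12248.3 − 85) / (12248.3 + 2700 − 2 × 85) = 2700 × 12163.3 / 14778.3 ≈ 2222.2 mm.
Far limit Df = s·(H − f)/(H − s) = 2700 × (12248.3 − 85) / (12248.3 − 2700) = 2700 × 12163.3 / 9548.3 ≈ 3439.5 mm.
Depth of field = Df − Dn = 3439.5 − 2222.2 ≈ 1217.3 mm ≈ 1.22 m.

1.22 m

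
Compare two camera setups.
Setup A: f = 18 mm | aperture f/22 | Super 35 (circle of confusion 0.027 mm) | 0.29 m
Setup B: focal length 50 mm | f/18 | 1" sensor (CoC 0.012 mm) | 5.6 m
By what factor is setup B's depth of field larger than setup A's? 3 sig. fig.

Setup A: H = 18²/(22×0.027) + 18 ≈ 563.5 mm; DoF = Df − Dn = 578.46 − 193.51 ≈ 384.95 mm.
Setup B: H = 50²/(18×0.012) + 50 ≈ 11624.1 mm; DoF = Df − Dn = 10759.3 − 3785.0 ≈ 6974.3 mm.
Ratio = 6974.3 / 384.95 ≈ 18.1.

18.1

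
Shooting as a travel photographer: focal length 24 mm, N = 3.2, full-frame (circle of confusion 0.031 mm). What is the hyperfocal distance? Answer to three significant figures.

5.83 m

Hyperfocal distance H = f²/(N·c) + f = 24²/(3.2 × 0.031) + 24 = 576/0.0992 + 24 ≈ 5830.5 mm ≈ 5.83 m.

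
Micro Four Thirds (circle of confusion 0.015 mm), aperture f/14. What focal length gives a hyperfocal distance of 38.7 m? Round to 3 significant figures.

From H = f²/(N·c) + f, with f ≪ H: f ≈ √(H·N·c) = √(38700 × 14 × 0.015) = √8127.0 ≈ 90.15 mm.
Exact: f² + N·c·f − N·c·H = 0 ⇒ f = (−N·c + √((N·c)² + 4·N·c·H))/2 = (−0.21 + √32508)/2 ≈ 90.045 mm ≈ 90.0 mm.

90.0 mm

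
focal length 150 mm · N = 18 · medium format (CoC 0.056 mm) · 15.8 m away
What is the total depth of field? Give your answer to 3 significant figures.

43.6 m

Hyperfocal distance H = f²/(N·c) + f = 150²/(18 × 0.056) + 150 = 22500/1.008 + 150 ≈ 22471.4 mm ≈ 22.47 m.
Near limit Dn = s·(H − f)/(H + s − 2f) = 15800 × (22471.4 − 150) / (22471.4 + 15800 − 2 × 150) = 15800 × 22321.4 / 37971.4 ≈ 9288 mm.
Far limit Df = s·(H − f)/(H − s) = 15800 × (22471.4 − 150) / (22471.4 − 15800) = 15800 × 22321.4 / 6671.4 ≈ 52864 mm.
Depth of field = Df − Dn = 52864 − 9288 ≈ 43576 mm ≈ 43.6 m.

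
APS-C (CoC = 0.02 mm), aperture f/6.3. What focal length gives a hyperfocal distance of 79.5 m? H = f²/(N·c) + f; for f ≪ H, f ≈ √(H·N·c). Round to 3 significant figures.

From H = f²/(N·c) + f, with f ≪ H: f ≈ √(H·N·c) = √(79500 × 6.3 × 0.02) = √10017 ≈ 100.1 mm.
The +f correction barely moves this — solving exactly, f² + N·c·f − N·c·H = 0 ⇒ f = (−N·c + √((N·c)² + 4·N·c·H))/2 = (−0.126 + √40068)/2 ≈ 100.02 mm, so f ≈ 100 mm.

100 mm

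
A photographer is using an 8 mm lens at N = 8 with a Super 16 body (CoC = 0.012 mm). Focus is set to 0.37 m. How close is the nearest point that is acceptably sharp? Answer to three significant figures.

240 mm

Hyperfocal distance H = f²/(N·c) + f = 8²/(8 × 0.012) + 8 = 64/0.096 + 8 ≈ 674.7 mm ≈ 0.675 m.
Near limit Dn = s·(H − f)/(H + s − 2f) = 370 × (674.7 − 8) / (674.7 + 370 − 2 × 8) = 370 × 666.7 / 1028.7 ≈ 239.79 mm.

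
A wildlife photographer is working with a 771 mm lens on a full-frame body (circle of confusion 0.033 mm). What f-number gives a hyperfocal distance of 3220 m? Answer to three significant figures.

Rearrange H = f²/(N·c) + f for N: N = f² / ((H − f)·c).
N = 771² / ((3220000 − 771) × 0.033) = 594441 / 106235 ≈ 5.60.

f/5.60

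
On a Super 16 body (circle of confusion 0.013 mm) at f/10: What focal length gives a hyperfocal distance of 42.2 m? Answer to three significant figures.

74.0 mm

From H = f²/(N·c) + f, with f ≪ H: f ≈ √(H·N·c) = √(42200 × 10 × 0.013) = √5486.0 ≈ 74.07 mm.
Exact: f² + N·c·f − N·c·H = 0 ⇒ f = (−N·c + √((N·c)² + 4·N·c·H))/2 = (−0.13 + √21944)/2 ≈ 74.003 mm ≈ 74.0 mm.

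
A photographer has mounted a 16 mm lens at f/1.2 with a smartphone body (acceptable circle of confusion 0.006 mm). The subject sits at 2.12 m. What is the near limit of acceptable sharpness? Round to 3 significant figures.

2.00 m

Hyperfocal distance H = f²/(N·c) + f = 16²/(1.2 × 0.006) + 16 = 256/0.0072 + 16 ≈ 35571.6 mm ≈ 35.57 m.
Near limit Dn = s·(H − f)/(H + s − 2f) = 2120 × (35571.6 − 16) / (35571.6 + 2120 − 2 × 16) = 2120 × 35555.6 / 37659.6 ≈ 2001.6 mm ≈ 2.00 m.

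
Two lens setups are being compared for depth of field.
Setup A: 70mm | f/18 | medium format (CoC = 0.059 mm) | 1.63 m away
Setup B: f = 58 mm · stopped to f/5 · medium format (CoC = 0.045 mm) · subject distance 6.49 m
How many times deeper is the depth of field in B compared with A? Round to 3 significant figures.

5.51

Setup A: H = 70²/(18×0.059) + 70 ≈ 4683.9 mm; DoF = Df − Dn = 2462.6 − 1218.1 ≈ 1244.5 mm.
Setup B: H = 58²/(5×0.045) + 58 ≈ 15009.1 mm; DoF = Df − Dn = 11390.0 − 4537.8 ≈ 6852.2 mm.
Ratio = 6852.2 / 1244.5 ≈ 5.51.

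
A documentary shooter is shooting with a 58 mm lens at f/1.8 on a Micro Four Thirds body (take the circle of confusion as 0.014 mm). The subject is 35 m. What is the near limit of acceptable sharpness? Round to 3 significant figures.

Hyperfocal distance H = f²/(N·c) + f = 58²/(1.8 × 0.014) + 58 = 3364/0.0252 + 58 ≈ 133550.1 mm ≈ 133.6 m.
Near limit Dn = s·(H − f)/(H + s − 2f) = 35000 × (133550.1 − 58) / (133550.1 + 35000 − 2 × 58) = 35000 × 133492.1 / 168434.1 ≈ 27739 mm ≈ 27.7 m.

27.7 m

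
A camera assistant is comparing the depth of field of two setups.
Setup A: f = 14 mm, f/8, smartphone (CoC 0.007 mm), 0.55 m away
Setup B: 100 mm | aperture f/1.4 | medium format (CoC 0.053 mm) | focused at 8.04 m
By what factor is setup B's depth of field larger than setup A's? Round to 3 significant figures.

5.51

Setup A: H = 14²/(8×0.007) + 14 ≈ 3514.0 mm; DoF = Df − Dn = 649.46 − 476.96 ≈ 172.50 mm.
Setup B: H = 100²/(1.4×0.053) + 100 ≈ 134870.9 mm; DoF = Df − Dn = 8543.33 − 7592.68 ≈ 950.65 mm.
Ratio = 950.65 / 172.50 ≈ 5.51.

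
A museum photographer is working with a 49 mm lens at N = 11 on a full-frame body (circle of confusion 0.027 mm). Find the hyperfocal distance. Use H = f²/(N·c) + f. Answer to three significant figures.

Hyperfocal distance H = f²/(N·c) + f = 49²/(11 × 0.027) + 49 = 2401/0.297 + 49 ≈ 8133.2 mm ≈ 8.13 m.

8.13 m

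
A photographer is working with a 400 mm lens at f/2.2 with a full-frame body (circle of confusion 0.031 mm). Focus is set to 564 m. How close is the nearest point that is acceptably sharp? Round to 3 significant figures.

455 m

Hyperfocal distance H = f²/(N·c) + f = 400²/(2.2 × 0.031) + 400 = 160000/0.0682 + 400 ≈ 2346441.1 mm ≈ 2346 m.
Near limit Dn = s·(H − f)/(H + s − 2f) = 564000 × (2346441.1 − 400) / (2346441.1 + 564000 − 2 × 400) = 564000 × 2346041.1 / 2909641.1 ≈ 454753 mm ≈ 455 m.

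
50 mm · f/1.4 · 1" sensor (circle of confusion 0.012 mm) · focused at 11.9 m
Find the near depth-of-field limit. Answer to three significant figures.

11.0 m

Hyperfocal distance H = f²/(N·c) + f = 50²/(1.4 × 0.012) + 50 = 2500/0.0168 + 50 ≈ 148859.5 mm ≈ 148.9 m.
Near limit Dn = s·(H − f)/(H + s − 2f) = 11900 × (148859.5 − 50) / (148859.5 + 11900 − 2 × 50) = 11900 × 148809.5 / 160659.5 ≈ 11022 mm ≈ 11.0 m.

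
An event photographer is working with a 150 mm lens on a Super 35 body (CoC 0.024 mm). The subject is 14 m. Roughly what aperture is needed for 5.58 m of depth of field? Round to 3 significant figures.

f/13

Write h = H − f = f²/(N·c). The thin-lens limits are Dn = s·h/(h + (s−f)) and Df = s·h/(h − (s−f)), so DoF = Df − Dn = 2·s·(s−f)·h / (h² − (s−f)²).
That is a quadratic in h: DoF·h² − 2·s·(s−f)·h − DoF·(s−f)² = 0 ⇒ h = (s−f)·(s + √(s² + DoF²)) / DoF = 13850 × (14000 + √(14000² + 5580²)) / 5580 = 13850 × (14000 + 15071.0) / 5580 ≈ 72157 mm.
Then N = f²/(c·h) = 150² / (0.024 × 72157) = 22500 / 1731.8 ≈ 13.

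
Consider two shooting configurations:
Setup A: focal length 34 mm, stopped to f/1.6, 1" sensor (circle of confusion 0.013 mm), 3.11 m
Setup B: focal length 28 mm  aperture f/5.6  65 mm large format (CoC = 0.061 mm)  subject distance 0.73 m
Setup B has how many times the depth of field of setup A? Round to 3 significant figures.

Setup A: H = 34²/(1.6×0.013) + 34 ≈ 55610.9 mm; DoF = Df − Dn = 3292.21 − 2946.90 ≈ 345.31 mm.
Setup B: H = 28²/(5.6×0.061) + 28 ≈ 2323.1 mm; DoF = Df − Dn = 1051.68 − 559.01 ≈ 492.67 mm.
Ratio = 492.67 / 345.31 ≈ 1.43.

1.43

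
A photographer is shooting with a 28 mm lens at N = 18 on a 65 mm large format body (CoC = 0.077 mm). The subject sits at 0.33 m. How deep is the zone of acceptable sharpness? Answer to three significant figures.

493 mm

Hyperfocal distance H = f²/(N·c) + f = 28²/(18 × 0.077) + 28 = 784/1.386 + 28 ≈ 593.7 mm ≈ 0.594 m.
Near limit Dn = s·(H − f)/(H + s − 2f) = 330 × (593.7 − 28) / (593.7 + 330 − 2 × 28) = 330 × 565.7 / 867.7 ≈ 215.14 mm.
Far limit Df = s·(H − f)/(H − s) = 330 × (593.7 − 28) / (593.7 − 330) = 330 × 565.7 / 263.7 ≈ 707.99 mm.
Depth of field = Df − Dn = 707.99 − 215.14 ≈ 492.85 mm.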